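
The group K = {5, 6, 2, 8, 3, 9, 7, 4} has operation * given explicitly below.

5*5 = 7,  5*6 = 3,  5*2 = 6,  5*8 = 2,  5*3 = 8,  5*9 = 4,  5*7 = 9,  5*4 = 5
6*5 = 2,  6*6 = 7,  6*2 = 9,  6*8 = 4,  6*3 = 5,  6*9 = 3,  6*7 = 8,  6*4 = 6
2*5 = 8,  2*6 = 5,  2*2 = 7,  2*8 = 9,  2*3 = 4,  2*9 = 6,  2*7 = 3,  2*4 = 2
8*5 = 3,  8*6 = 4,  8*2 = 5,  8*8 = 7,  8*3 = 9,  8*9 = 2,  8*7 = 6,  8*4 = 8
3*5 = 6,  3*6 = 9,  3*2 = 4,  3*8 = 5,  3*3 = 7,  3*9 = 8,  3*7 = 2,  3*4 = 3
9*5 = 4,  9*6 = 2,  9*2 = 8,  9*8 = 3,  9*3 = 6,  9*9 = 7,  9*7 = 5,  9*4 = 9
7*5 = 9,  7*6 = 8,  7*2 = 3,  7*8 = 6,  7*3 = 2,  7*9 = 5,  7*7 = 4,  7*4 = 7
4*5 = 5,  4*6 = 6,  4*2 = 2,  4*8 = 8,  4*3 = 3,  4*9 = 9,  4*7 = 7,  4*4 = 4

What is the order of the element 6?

4

The identity element is 4 (its row matches the header).
6^1 = 6
6^2 = 6 * 6 = 7
6^3 = 7 * 6 = 8
6^4 = 8 * 6 = 4
The first power of 6 equal to the identity is 6^4, so ord(6) = 4.
(Structurally, K here is isomorphic to the quaternion group Q_8.)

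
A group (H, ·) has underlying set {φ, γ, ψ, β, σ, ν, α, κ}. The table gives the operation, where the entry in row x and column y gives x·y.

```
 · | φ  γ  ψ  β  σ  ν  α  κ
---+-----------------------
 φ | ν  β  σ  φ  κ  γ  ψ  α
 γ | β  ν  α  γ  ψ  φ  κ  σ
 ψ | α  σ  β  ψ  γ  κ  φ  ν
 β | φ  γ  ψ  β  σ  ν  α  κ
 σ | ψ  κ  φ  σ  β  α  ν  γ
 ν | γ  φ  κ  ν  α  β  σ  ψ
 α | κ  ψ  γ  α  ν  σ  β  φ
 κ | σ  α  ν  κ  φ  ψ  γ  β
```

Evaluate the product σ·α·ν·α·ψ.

σ·α = ν
ν·ν = β
β·α = α
α·ψ = γ

γ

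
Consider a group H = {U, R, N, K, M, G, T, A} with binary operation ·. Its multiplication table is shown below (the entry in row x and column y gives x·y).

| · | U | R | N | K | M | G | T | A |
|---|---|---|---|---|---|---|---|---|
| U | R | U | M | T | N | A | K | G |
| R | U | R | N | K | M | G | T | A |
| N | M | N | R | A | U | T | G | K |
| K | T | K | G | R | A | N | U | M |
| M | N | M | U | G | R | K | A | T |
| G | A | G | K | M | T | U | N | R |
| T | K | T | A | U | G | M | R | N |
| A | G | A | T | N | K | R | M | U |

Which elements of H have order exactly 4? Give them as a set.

{A, G}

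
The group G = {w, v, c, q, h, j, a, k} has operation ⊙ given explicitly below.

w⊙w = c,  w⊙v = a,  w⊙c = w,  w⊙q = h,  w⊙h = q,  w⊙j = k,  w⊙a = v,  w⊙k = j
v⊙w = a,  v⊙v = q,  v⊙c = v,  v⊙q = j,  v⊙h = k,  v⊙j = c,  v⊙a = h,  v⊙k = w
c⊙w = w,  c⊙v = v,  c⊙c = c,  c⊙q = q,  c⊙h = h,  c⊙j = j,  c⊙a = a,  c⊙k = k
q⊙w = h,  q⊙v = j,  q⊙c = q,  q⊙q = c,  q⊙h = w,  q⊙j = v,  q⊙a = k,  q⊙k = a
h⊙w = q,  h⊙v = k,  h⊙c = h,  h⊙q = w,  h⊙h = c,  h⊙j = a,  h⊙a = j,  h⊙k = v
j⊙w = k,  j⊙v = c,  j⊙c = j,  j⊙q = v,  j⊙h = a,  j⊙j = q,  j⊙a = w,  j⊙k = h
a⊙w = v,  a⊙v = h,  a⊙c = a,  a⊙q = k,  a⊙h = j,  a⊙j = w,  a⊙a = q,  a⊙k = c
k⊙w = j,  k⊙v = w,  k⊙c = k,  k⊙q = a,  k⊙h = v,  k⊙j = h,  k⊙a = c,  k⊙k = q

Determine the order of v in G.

4

The identity element is c (its row matches the header).
v^1 = v
v^2 = v ⊙ v = q
v^3 = q ⊙ v = j
v^4 = j ⊙ v = c
The first power of v equal to the identity is v^4, so ord(v) = 4.
(Structurally, G here is isomorphic to Z_2 x Z_4.)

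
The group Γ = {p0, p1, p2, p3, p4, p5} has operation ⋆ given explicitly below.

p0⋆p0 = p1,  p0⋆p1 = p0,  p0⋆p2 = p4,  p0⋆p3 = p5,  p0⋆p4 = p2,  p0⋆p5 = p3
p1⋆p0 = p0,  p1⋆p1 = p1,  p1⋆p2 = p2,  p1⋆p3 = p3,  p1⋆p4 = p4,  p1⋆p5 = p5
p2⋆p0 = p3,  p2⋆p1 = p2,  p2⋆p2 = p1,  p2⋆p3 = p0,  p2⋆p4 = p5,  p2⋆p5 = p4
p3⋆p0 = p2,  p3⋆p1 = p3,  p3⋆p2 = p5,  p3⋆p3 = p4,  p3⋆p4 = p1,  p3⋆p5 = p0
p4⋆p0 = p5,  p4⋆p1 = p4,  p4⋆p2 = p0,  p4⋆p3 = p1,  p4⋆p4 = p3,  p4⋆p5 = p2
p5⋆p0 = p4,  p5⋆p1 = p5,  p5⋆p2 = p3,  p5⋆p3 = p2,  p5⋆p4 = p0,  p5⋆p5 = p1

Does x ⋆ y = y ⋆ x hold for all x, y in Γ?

No

p3 ⋆ p0 = p2 but p0 ⋆ p3 = p5.
Since p3 and p0 do not commute, Γ is not abelian.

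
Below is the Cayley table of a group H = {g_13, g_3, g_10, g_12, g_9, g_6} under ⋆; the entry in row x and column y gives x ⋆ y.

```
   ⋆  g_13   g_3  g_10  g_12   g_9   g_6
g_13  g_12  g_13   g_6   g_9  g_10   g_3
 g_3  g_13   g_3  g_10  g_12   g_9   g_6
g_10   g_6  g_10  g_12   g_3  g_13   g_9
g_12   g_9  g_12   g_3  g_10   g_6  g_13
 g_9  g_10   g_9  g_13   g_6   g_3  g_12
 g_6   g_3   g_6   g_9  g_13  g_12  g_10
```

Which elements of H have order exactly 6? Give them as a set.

{g_13, g_6}

Identity is g_3. Compute the order of each non-identity element by repeated multiplication:
  g_13: g_13 → g_12 → g_9 → g_10 → g_6 → g_3  (order 6)
  g_10: g_10 → g_12 → g_3  (order 3)
  g_12: g_12 → g_10 → g_3  (order 3)
  g_9: g_9 → g_3  (order 2)
  g_6: g_6 → g_10 → g_9 → g_12 → g_13 → g_3  (order 6)
Elements of order 6: {g_13, g_6}.
(Structurally, H here is isomorphic to the cyclic group Z_6.)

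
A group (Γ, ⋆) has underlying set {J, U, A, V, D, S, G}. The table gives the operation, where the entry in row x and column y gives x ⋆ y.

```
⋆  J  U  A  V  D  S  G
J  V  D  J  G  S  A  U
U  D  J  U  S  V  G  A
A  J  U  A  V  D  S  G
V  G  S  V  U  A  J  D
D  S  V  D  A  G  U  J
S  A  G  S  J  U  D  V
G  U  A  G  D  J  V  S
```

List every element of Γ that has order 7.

{D, G, J, S, U, V}

Identity is A. Compute the order of each non-identity element by repeated multiplication:
  J: J → V → G → U → D → S → A  (order 7)
  U: U → J → D → V → S → G → A  (order 7)
  V: V → U → S → J → G → D → A  (order 7)
  D: D → G → J → S → U → V → A  (order 7)
  S: S → D → U → G → V → J → A  (order 7)
  G: G → S → V → D → J → U → A  (order 7)
Elements of order 7: {D, G, J, S, U, V}.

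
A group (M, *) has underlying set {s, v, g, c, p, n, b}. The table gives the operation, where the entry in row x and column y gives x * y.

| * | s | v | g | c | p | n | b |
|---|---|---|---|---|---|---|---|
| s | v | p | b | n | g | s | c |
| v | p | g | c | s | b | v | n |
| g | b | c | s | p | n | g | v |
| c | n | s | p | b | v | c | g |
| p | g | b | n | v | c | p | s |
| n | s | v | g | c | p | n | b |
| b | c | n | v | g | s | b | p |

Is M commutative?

Yes

Check whether the table is symmetric across its main diagonal.
Every entry (row x, col y) equals the entry (row y, col x), so M is abelian.
(In fact M ≅ the cyclic group Z_7.)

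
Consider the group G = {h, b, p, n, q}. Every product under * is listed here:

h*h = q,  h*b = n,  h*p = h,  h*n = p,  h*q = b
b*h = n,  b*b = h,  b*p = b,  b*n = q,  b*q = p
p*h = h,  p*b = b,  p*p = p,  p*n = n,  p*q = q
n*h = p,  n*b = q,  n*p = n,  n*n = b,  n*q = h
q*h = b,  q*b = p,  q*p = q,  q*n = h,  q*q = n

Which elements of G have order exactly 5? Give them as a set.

{b, h, n, q}

Identity is p. Compute the order of each non-identity element by repeated multiplication:
  h: h → q → b → n → p  (order 5)
  b: b → h → n → q → p  (order 5)
  n: n → b → q → h → p  (order 5)
  q: q → n → h → b → p  (order 5)
Elements of order 5: {b, h, n, q}.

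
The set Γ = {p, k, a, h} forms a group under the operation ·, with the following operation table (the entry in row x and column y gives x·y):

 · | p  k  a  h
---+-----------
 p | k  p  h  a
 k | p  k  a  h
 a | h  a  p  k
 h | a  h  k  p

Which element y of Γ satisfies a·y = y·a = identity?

First locate the identity: row k matches the header, so k is the identity.
Scan row a for k: a·h = k. Hence a^(-1) = h.

h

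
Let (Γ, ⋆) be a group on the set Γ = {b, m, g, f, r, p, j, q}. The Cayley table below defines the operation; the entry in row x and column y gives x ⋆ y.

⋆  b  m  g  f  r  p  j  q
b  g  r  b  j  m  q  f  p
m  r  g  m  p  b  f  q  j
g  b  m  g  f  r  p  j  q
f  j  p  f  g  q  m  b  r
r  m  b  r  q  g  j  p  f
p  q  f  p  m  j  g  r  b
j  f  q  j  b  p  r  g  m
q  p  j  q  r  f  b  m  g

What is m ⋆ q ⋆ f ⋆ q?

p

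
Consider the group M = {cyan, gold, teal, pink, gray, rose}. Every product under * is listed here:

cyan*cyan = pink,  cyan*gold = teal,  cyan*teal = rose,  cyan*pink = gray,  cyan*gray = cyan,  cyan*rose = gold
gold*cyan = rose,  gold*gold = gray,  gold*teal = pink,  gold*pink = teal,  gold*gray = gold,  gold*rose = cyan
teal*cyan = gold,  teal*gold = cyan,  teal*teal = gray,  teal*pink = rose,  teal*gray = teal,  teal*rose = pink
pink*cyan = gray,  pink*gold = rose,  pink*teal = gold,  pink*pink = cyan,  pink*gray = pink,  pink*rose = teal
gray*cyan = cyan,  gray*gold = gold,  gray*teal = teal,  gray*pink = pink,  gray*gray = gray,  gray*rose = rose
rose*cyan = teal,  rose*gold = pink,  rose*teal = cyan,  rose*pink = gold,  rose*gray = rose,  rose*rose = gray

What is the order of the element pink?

3

The identity element is gray (its row matches the header).
pink^1 = pink
pink^2 = pink * pink = cyan
pink^3 = cyan * pink = gray
The first power of pink equal to the identity is pink^3, so ord(pink) = 3.
(Structurally, M here is isomorphic to the symmetric group S_3.)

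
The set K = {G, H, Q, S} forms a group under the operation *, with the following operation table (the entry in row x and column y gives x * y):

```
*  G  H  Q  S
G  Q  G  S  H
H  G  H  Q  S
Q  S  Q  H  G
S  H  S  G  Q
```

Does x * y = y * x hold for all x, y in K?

Yes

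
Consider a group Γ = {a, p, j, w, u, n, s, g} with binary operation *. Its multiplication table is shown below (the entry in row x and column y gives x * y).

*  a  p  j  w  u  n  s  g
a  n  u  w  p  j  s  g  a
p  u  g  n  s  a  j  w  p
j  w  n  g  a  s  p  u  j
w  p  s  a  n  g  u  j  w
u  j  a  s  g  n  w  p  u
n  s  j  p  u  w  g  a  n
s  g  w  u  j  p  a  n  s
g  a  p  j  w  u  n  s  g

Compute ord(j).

2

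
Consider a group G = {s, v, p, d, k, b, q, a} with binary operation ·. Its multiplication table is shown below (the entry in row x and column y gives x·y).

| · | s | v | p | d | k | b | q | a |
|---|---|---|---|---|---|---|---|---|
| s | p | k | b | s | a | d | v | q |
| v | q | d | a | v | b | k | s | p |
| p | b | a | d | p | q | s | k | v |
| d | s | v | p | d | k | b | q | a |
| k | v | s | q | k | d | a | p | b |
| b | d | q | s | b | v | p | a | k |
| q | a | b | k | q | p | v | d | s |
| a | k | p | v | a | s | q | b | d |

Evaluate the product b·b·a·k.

b

b·b = p
p·a = v
v·k = b
(Structurally, G here is isomorphic to the dihedral group D_4.)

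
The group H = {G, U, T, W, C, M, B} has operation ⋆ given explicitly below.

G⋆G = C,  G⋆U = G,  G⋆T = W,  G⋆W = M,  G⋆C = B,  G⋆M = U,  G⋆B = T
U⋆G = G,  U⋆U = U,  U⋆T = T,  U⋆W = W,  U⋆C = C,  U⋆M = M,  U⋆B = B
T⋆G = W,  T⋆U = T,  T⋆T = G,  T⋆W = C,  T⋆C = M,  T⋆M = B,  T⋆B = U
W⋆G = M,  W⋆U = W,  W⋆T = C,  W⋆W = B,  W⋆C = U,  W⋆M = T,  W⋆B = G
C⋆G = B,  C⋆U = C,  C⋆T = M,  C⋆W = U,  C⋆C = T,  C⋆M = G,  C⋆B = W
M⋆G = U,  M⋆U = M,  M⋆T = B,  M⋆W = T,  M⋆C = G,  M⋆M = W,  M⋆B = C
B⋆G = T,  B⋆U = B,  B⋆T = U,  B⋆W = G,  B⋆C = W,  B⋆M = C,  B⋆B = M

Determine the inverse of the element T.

First locate the identity: row U matches the header, so U is the identity.
Scan row T for U: T ⋆ B = U. Hence T^(-1) = B.

B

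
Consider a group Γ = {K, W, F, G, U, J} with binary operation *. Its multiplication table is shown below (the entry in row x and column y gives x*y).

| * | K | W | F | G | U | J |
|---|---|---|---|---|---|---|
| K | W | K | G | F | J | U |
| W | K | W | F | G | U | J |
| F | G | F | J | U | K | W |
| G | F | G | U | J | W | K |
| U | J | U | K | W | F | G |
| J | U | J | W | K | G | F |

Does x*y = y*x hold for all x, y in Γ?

Check whether the table is symmetric across its main diagonal.
Every entry (row x, col y) equals the entry (row y, col x), so Γ is abelian.

Yes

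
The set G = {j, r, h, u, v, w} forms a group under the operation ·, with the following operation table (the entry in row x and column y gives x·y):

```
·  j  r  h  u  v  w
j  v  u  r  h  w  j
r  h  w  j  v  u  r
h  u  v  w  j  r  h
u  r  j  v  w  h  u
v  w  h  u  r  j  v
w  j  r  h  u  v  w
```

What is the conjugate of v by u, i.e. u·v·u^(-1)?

j

The identity is w. In row u, the entry w sits in column u, so u^(-1) = u.
u·v = h
h·u = j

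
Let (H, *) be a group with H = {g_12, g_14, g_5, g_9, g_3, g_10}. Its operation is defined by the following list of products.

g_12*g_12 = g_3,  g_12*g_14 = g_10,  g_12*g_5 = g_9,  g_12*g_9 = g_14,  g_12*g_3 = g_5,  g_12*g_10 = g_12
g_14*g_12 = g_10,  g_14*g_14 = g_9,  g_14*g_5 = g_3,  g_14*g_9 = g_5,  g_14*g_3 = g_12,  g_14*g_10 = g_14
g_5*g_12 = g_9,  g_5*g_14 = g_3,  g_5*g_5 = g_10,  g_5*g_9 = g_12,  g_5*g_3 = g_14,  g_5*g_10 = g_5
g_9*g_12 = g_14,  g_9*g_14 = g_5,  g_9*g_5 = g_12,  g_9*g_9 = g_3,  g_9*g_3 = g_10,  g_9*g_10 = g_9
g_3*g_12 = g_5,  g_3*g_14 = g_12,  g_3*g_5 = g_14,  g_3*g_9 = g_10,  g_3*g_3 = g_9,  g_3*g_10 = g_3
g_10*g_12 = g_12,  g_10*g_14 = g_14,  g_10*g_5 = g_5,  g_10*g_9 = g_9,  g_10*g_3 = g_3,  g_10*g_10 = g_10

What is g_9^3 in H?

g_9^1 = g_9
g_9^2 = g_9*g_9 = g_3
g_9^3 = g_3*g_9 = g_10

g_10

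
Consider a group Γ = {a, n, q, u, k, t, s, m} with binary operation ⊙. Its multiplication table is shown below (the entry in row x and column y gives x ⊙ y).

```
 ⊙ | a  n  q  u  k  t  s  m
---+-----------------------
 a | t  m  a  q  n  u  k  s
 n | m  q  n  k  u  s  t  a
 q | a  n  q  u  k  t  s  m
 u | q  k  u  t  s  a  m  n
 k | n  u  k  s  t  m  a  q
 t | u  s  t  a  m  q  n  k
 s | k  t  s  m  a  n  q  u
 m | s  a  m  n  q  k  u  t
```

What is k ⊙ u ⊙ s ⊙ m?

m

k ⊙ u = s
s ⊙ s = q
q ⊙ m = m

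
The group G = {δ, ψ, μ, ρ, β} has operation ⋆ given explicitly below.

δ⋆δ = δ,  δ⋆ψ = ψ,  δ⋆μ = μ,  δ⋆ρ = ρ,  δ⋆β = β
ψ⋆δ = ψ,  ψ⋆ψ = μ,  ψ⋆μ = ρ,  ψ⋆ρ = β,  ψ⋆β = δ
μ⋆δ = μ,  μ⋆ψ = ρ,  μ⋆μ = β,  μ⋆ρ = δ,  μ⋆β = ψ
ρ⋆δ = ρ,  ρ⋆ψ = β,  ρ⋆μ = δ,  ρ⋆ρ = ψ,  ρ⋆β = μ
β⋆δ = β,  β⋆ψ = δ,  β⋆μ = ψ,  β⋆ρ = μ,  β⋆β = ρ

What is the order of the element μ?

5

The identity element is δ (its row matches the header).
μ^1 = μ
μ^2 = μ ⋆ μ = β
μ^3 = β ⋆ μ = ψ
μ^4 = ψ ⋆ μ = ρ
μ^5 = ρ ⋆ μ = δ
The first power of μ equal to the identity is μ^5, so ord(μ) = 5.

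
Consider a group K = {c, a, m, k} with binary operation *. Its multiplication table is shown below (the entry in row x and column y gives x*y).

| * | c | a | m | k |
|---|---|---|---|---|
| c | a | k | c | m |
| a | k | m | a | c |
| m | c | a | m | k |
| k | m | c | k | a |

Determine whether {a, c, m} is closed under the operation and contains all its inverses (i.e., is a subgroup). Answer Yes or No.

c*a = k, which is not in {a, c, m}.
The subset is not closed under *, so it is not a subgroup.

No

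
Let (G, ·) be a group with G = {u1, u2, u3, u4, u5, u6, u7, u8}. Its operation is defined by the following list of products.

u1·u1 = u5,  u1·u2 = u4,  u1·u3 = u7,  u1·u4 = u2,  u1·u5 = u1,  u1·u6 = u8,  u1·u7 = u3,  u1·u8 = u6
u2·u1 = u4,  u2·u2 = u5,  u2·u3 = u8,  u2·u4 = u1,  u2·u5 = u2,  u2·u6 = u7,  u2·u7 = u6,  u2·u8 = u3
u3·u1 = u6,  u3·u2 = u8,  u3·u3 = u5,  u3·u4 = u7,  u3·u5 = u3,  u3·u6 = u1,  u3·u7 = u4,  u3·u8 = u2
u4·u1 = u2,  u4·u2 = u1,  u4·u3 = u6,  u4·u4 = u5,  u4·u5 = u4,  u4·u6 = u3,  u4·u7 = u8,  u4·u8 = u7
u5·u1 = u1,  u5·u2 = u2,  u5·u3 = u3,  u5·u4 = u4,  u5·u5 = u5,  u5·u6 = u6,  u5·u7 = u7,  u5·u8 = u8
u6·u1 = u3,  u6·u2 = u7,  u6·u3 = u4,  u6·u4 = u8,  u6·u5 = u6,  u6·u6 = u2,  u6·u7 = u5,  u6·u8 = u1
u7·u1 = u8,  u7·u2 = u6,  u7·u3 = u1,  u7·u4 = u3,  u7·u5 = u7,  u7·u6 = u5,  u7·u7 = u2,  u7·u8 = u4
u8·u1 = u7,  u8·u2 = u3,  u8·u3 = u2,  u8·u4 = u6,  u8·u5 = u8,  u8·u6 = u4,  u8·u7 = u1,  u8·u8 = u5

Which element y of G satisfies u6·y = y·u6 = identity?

First locate the identity: row u5 matches the header, so u5 is the identity.
Scan row u6 for u5: u6·u7 = u5. Hence u6^(-1) = u7.

u7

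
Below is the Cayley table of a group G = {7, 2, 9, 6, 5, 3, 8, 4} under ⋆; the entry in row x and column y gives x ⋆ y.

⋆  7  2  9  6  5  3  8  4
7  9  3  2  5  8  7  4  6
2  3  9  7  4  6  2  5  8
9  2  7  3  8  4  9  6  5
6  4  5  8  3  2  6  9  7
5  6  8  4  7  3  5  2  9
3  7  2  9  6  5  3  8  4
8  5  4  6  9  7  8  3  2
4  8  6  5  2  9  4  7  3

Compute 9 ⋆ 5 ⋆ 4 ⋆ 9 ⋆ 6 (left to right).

8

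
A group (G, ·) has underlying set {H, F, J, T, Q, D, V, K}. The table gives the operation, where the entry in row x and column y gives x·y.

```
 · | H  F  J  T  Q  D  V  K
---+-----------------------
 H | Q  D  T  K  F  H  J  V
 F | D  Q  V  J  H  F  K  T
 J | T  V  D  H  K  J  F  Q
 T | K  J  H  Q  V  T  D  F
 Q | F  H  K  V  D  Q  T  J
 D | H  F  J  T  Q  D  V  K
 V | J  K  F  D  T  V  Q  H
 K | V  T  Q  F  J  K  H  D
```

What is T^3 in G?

T^1 = T
T^2 = T·T = Q
T^3 = Q·T = V
(Structurally, G here is isomorphic to Z_2 x Z_4.)

V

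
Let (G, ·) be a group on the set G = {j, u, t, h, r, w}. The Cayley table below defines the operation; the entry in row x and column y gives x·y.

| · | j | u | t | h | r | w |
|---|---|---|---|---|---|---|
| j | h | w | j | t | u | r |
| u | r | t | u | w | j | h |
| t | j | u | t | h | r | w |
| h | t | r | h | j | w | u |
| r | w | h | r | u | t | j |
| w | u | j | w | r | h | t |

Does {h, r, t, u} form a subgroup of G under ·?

h·h = j, which is not in {h, r, t, u}.
The subset is not closed under ·, so it is not a subgroup.
(Structurally, G here is isomorphic to the symmetric group S_3.)

No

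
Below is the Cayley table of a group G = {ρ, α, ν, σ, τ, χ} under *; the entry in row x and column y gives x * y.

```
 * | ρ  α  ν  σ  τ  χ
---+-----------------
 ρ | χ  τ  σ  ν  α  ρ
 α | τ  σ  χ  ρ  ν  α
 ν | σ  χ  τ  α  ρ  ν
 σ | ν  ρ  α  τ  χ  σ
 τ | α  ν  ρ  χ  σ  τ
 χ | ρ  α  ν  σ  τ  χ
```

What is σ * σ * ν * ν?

σ

σ * σ = τ
τ * ν = ρ
ρ * ν = σ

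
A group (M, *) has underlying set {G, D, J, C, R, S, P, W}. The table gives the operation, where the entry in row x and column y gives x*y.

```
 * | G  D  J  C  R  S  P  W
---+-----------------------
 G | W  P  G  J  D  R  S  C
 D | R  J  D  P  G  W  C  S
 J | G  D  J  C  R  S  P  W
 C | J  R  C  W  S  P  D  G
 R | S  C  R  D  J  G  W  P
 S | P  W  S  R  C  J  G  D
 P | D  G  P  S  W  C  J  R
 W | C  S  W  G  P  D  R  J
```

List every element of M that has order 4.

{C, G}

Identity is J. Compute the order of each non-identity element by repeated multiplication:
  G: G → W → C → J  (order 4)
  D: D → J  (order 2)
  C: C → W → G → J  (order 4)
  R: R → J  (order 2)
  S: S → J  (order 2)
  P: P → J  (order 2)
  W: W → J  (order 2)
Elements of order 4: {C, G}.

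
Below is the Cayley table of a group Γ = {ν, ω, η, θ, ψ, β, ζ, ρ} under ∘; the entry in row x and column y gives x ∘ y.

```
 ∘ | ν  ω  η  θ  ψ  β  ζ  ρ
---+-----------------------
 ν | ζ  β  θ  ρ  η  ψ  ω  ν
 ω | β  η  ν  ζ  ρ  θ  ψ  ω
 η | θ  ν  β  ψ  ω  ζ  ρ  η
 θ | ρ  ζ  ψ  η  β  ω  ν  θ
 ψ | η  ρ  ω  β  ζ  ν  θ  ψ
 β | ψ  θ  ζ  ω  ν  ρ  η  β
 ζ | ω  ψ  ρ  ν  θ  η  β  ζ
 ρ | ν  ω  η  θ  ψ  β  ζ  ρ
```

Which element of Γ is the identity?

ρ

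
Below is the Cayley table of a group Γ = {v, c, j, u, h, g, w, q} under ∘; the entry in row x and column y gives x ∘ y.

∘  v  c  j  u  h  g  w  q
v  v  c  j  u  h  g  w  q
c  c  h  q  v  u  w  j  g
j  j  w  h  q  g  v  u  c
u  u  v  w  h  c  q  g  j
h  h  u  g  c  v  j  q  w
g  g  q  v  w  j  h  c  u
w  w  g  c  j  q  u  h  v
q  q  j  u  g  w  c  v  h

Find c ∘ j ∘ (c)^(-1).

g

The identity is v. In row c, the entry v sits in column u, so c^(-1) = u.
c ∘ j = q
q ∘ u = g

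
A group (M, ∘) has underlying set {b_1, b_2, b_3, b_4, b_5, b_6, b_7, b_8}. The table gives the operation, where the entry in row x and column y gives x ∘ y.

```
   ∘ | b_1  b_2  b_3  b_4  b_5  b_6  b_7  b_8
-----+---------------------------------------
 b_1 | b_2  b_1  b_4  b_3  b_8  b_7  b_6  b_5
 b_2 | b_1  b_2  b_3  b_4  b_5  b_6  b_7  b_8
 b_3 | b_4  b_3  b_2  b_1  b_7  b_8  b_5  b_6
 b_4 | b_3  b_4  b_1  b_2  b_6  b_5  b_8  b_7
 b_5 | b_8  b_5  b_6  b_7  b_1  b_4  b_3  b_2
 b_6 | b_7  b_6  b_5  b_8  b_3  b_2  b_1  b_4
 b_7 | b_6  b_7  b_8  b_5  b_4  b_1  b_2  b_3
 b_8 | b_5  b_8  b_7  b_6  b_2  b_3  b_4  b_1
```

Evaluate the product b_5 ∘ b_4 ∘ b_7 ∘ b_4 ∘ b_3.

b_5 ∘ b_4 = b_7
b_7 ∘ b_7 = b_2
b_2 ∘ b_4 = b_4
b_4 ∘ b_3 = b_1
(Structurally, M here is isomorphic to the dihedral group D_4.)

b_1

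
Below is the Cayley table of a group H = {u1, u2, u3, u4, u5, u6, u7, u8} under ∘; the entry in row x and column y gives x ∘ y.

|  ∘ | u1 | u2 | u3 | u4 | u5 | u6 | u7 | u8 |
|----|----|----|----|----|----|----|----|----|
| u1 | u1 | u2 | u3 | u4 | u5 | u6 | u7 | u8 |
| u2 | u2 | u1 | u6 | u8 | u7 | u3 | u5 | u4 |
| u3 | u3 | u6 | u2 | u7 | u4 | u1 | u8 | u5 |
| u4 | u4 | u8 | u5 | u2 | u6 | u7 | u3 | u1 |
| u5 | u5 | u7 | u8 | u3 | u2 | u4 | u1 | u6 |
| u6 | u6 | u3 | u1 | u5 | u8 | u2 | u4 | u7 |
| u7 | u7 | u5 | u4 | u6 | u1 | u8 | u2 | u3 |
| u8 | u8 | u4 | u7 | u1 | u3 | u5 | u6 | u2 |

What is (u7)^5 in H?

u7

u7^1 = u7
u7^2 = u7 ∘ u7 = u2
u7^3 = u2 ∘ u7 = u5
u7^4 = u5 ∘ u7 = u1
u7^5 = u1 ∘ u7 = u7
(Structurally, H here is isomorphic to the quaternion group Q_8.)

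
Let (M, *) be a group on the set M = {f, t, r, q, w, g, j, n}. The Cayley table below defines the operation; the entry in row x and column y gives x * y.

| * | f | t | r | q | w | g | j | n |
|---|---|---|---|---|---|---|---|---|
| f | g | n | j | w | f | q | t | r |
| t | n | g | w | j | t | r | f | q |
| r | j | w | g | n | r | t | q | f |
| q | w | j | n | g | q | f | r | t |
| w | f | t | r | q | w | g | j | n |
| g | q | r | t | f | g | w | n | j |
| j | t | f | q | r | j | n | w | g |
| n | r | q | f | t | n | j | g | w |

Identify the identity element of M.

The identity e satisfies e * x = x for all x, so its row in the table reproduces the column headers.
Row w reads: f, t, r, q, w, g, j, n — exactly the header order. So w is the identity.
(Structurally, M here is isomorphic to Z_2 x Z_4.)

w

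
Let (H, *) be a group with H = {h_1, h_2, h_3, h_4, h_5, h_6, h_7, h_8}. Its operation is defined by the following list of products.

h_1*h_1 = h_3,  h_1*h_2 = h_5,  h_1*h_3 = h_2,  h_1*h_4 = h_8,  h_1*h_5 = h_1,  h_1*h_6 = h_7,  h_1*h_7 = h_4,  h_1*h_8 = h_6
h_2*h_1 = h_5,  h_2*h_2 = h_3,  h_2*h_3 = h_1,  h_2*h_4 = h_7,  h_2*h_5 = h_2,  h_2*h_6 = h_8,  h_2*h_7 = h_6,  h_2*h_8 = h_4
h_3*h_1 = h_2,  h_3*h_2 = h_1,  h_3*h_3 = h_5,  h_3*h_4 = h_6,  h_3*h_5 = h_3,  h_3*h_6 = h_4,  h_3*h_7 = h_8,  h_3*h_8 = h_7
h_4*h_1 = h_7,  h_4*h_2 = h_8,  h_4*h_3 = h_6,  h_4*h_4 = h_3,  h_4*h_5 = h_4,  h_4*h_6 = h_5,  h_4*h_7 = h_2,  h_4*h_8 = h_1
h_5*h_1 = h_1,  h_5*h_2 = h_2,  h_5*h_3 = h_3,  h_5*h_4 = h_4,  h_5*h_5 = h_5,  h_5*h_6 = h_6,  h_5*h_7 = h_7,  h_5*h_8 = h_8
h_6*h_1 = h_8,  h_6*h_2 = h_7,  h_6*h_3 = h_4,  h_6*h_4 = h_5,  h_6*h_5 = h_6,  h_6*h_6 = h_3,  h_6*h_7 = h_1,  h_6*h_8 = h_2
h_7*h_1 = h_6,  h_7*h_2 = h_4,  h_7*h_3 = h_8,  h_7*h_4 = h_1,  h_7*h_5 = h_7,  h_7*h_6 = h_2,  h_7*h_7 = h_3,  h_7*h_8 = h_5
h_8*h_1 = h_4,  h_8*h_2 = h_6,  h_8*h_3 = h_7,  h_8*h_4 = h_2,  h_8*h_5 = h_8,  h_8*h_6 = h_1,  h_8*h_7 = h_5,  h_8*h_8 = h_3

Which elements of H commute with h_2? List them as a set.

Compare row h_2 with column h_2 entry by entry.
h_1*h_2 = h_5 = h_2*h_1, so h_1 commutes with h_2.
h_7*h_2 = h_4 but h_2*h_7 = h_6, so h_7 does not.
Collecting the elements that commute with h_2: C(h_2) = {h_1, h_2, h_3, h_5}.

{h_1, h_2, h_3, h_5}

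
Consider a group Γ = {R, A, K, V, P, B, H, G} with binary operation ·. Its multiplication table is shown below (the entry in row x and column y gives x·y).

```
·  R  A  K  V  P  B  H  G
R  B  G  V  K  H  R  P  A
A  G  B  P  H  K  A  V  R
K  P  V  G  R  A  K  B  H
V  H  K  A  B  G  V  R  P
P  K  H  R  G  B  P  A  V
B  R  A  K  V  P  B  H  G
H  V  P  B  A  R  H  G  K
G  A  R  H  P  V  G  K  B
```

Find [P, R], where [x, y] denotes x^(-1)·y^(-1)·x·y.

Identity is B; from the table P^(-1) = P and R^(-1) = R.
P·R = K
K·P = A
A·R = G

G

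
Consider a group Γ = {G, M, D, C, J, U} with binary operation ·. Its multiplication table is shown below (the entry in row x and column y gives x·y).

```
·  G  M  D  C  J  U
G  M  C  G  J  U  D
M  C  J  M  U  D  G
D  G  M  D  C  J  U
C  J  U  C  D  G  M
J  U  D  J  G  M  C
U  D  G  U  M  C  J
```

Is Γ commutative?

Yes

Check whether the table is symmetric across its main diagonal.
Every entry (row x, col y) equals the entry (row y, col x), so Γ is abelian.
(In fact Γ ≅ the cyclic group Z_6.)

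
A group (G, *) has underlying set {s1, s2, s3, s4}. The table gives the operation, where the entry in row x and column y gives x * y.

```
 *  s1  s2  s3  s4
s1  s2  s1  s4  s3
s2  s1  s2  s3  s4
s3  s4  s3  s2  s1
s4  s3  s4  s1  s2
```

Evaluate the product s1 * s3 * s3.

s1 * s3 = s4
s4 * s3 = s1

s1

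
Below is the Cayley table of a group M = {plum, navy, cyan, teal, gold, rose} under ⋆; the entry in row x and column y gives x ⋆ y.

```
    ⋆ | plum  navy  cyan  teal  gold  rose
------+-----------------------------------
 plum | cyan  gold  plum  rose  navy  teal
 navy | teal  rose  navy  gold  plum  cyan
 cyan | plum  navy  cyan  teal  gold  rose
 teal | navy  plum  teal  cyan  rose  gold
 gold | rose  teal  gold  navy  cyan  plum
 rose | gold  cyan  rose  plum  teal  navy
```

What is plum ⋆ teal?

rose

Read row plum, column teal: plum ⋆ teal = rose.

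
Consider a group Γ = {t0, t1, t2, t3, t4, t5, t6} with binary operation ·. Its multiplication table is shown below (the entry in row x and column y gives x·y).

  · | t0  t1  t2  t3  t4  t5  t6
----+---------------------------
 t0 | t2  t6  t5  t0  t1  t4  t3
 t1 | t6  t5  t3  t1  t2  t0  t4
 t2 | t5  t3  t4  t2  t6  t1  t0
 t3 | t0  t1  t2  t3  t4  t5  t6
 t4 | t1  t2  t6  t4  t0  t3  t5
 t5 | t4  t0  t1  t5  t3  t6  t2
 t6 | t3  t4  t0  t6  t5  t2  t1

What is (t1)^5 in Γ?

t4

t1^1 = t1
t1^2 = t1·t1 = t5
t1^3 = t5·t1 = t0
t1^4 = t0·t1 = t6
t1^5 = t6·t1 = t4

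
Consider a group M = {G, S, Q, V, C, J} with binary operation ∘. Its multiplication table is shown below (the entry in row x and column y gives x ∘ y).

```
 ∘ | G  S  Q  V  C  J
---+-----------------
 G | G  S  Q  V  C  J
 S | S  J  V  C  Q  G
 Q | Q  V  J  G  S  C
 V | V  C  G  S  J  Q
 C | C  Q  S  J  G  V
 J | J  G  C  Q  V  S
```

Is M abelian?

Yes

Check whether the table is symmetric across its main diagonal.
Every entry (row x, col y) equals the entry (row y, col x), so M is abelian.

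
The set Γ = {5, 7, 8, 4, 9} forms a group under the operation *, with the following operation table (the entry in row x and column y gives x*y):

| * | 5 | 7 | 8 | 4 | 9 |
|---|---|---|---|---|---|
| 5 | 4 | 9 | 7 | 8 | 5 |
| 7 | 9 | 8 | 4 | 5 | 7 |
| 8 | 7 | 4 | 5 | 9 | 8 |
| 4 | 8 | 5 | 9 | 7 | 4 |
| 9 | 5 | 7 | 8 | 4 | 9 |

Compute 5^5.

9

5^1 = 5
5^2 = 5*5 = 4
5^3 = 4*5 = 8
5^4 = 8*5 = 7
5^5 = 7*5 = 9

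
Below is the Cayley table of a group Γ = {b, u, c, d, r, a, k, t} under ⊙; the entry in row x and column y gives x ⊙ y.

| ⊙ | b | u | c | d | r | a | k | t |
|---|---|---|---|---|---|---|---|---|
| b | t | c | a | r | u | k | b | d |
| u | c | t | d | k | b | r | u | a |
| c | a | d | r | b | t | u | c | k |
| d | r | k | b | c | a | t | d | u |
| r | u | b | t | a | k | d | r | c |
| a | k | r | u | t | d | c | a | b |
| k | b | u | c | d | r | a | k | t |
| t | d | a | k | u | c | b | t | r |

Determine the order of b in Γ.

The identity element is k (its row matches the header).
b^1 = b
b^2 = b ⊙ b = t
b^3 = t ⊙ b = d
b^4 = d ⊙ b = r
b^5 = r ⊙ b = u
b^6 = u ⊙ b = c
b^7 = c ⊙ b = a
b^8 = a ⊙ b = k
The first power of b equal to the identity is b^8, so ord(b) = 8.
(Structurally, Γ here is isomorphic to the cyclic group Z_8.)

8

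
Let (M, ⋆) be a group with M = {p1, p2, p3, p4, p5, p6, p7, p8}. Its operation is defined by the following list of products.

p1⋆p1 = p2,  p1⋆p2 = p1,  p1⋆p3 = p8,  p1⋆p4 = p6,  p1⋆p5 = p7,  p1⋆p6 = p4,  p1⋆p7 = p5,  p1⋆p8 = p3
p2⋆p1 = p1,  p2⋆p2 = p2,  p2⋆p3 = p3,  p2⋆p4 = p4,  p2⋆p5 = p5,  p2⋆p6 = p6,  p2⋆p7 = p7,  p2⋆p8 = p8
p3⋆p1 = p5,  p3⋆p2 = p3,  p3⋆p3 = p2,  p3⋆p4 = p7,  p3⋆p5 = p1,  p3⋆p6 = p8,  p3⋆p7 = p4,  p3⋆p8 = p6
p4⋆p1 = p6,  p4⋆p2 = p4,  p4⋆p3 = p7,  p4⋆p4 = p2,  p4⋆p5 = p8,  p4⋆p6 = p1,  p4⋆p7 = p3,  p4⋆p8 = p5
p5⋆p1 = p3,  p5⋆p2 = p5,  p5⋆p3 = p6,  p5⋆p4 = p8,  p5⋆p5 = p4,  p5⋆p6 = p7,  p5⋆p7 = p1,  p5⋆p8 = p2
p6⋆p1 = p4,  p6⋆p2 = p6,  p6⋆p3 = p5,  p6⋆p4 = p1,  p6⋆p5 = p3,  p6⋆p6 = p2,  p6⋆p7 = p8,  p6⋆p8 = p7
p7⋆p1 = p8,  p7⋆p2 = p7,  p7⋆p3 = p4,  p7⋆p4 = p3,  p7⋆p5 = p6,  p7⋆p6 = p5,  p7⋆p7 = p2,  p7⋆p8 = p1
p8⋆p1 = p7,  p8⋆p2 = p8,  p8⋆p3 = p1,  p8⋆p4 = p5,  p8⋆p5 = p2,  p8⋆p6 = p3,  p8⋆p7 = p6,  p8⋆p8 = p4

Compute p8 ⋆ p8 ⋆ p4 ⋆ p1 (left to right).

p8 ⋆ p8 = p4
p4 ⋆ p4 = p2
p2 ⋆ p1 = p1

p1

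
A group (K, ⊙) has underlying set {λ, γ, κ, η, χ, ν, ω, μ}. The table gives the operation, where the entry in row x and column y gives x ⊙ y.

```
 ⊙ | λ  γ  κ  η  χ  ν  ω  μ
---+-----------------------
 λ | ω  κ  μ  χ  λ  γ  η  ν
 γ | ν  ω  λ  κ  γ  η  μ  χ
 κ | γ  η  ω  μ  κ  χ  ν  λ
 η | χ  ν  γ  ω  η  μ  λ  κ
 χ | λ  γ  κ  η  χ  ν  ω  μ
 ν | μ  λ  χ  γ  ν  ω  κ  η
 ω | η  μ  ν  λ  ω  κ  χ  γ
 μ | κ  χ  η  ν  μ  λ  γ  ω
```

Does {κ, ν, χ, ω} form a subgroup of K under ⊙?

{κ, ν, χ, ω} contains the identity χ.
Checking products: every product of two elements of {κ, ν, χ, ω} (read from the table) lies in {κ, ν, χ, ω}, so the set is closed.
In a finite group, a nonempty closed subset is a subgroup. So {κ, ν, χ, ω} ≤ K.

Yes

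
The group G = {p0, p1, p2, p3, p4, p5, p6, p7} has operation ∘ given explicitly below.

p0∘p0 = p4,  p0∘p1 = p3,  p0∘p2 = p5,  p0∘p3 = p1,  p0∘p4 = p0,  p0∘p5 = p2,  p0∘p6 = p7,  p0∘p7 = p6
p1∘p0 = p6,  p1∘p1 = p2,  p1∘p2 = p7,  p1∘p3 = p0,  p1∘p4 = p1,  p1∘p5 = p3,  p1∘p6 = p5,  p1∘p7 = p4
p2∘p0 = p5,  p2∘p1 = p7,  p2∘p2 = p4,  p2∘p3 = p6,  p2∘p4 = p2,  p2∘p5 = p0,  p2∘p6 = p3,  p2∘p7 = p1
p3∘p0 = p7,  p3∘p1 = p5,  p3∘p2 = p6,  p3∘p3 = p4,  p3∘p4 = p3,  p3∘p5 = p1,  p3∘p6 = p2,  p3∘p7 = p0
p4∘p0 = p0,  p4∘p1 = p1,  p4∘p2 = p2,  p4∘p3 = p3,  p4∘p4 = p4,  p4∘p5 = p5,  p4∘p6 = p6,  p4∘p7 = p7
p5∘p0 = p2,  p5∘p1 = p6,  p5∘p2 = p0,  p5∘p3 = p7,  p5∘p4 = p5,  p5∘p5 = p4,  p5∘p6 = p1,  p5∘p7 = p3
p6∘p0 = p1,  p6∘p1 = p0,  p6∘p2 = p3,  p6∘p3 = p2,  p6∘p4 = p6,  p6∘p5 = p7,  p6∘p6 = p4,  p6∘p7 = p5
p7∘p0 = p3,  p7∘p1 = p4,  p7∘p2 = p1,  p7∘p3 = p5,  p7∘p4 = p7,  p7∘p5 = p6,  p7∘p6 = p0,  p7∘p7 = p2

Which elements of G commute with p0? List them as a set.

{p0, p2, p4, p5}

Compare row p0 with column p0 entry by entry.
p2 ∘ p0 = p5 = p0 ∘ p2, so p2 commutes with p0.
p3 ∘ p0 = p7 but p0 ∘ p3 = p1, so p3 does not.
Collecting the elements that commute with p0: C(p0) = {p0, p2, p4, p5}.
(Structurally, G here is isomorphic to the dihedral group D_4.)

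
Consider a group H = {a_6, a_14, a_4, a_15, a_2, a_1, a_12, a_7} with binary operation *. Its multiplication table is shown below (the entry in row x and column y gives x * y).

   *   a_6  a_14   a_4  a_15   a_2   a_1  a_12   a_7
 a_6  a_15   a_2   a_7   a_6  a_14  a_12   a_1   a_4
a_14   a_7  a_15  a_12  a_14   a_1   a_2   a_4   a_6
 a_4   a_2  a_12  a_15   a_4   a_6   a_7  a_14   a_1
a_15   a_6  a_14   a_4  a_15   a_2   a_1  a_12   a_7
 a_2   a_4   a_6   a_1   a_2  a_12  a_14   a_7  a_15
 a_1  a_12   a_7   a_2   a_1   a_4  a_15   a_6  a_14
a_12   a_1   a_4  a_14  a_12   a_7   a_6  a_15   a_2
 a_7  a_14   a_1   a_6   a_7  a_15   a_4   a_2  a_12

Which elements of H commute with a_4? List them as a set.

{a_12, a_14, a_15, a_4}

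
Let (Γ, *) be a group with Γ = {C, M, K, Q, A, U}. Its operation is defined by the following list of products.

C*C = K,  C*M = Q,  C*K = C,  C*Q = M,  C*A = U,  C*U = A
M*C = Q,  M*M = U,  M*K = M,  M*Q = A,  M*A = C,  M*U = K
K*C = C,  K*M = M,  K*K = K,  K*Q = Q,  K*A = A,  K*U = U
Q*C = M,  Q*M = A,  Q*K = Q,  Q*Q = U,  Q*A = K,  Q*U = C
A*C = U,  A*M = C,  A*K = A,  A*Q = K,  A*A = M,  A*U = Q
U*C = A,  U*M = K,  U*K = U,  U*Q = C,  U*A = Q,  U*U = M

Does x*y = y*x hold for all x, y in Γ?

Yes

Check whether the table is symmetric across its main diagonal.
Every entry (row x, col y) equals the entry (row y, col x), so Γ is abelian.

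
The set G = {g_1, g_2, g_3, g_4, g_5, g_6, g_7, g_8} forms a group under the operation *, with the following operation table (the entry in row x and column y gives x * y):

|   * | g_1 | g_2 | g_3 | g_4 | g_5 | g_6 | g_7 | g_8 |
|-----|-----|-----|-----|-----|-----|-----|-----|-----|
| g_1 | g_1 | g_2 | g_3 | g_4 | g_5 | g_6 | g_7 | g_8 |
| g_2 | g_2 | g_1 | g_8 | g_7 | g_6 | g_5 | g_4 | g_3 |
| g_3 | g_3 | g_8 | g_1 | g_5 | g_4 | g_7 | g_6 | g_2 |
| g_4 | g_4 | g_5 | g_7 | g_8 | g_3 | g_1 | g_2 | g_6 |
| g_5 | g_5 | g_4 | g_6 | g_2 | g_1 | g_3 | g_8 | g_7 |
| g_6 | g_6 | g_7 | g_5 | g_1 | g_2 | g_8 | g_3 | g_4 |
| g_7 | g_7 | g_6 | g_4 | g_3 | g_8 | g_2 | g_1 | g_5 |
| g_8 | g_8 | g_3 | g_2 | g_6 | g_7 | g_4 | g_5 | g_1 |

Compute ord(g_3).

2

The identity element is g_1 (its row matches the header).
g_3^1 = g_3
g_3^2 = g_3 * g_3 = g_1
The first power of g_3 equal to the identity is g_3^2, so ord(g_3) = 2.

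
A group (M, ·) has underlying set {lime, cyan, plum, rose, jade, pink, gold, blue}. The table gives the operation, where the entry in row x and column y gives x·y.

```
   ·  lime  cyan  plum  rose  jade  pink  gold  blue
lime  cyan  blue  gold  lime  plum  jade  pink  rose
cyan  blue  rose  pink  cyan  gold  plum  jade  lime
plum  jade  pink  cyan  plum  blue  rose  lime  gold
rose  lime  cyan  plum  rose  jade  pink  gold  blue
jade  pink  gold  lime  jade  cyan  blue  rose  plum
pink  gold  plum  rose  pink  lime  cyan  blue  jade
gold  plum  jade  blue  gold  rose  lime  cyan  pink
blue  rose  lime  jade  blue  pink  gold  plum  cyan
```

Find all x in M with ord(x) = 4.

Identity is rose. Compute the order of each non-identity element by repeated multiplication:
  lime: lime → cyan → blue → rose  (order 4)
  cyan: cyan → rose  (order 2)
  plum: plum → cyan → pink → rose  (order 4)
  jade: jade → cyan → gold → rose  (order 4)
  pink: pink → cyan → plum → rose  (order 4)
  gold: gold → cyan → jade → rose  (order 4)
  blue: blue → cyan → lime → rose  (order 4)
Elements of order 4: {blue, gold, jade, lime, pink, plum}.

{blue, gold, jade, lime, pink, plum}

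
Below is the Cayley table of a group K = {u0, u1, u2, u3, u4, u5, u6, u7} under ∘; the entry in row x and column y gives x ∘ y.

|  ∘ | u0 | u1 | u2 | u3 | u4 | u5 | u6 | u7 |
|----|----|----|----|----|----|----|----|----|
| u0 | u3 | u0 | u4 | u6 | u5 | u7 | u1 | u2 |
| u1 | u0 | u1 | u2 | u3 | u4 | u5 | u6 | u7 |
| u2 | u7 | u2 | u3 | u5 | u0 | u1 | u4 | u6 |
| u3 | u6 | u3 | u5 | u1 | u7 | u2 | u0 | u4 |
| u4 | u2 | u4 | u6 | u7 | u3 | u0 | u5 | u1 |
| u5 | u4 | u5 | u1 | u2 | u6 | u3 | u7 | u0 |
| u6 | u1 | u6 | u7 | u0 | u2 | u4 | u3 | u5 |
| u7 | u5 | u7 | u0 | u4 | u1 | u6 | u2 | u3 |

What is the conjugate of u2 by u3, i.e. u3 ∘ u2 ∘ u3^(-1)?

u2

The identity is u1. In row u3, the entry u1 sits in column u3, so u3^(-1) = u3.
u3 ∘ u2 = u5
u5 ∘ u3 = u2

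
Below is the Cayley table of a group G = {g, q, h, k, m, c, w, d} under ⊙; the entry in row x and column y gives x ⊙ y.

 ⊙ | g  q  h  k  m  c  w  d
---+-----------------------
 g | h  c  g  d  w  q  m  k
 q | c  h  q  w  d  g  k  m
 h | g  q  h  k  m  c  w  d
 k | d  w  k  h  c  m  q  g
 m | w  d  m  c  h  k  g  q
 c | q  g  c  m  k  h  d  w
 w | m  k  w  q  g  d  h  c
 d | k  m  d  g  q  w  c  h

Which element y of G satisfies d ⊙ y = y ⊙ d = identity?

First locate the identity: row h matches the header, so h is the identity.
Scan row d for h: d ⊙ d = h. Hence d^(-1) = d.

d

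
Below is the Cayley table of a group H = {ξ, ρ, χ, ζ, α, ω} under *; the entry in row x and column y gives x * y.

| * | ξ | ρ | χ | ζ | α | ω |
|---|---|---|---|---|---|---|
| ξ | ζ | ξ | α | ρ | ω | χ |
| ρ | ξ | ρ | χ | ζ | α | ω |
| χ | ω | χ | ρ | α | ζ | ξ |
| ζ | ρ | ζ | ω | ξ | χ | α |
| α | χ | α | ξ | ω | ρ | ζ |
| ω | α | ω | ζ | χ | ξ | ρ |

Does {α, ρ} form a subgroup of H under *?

Yes

{α, ρ} contains the identity ρ.
Checking products: every product of two elements of {α, ρ} (read from the table) lies in {α, ρ}, so the set is closed.
In a finite group, a nonempty closed subset is a subgroup. So {α, ρ} ≤ H.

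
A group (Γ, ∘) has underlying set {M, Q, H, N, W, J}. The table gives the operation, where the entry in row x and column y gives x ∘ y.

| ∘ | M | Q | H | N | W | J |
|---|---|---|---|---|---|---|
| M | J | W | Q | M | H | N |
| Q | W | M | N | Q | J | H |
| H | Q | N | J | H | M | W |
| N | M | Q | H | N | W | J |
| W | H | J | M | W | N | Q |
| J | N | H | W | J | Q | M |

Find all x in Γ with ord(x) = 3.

Identity is N. Compute the order of each non-identity element by repeated multiplication:
  M: M → J → N  (order 3)
  Q: Q → M → W → J → H → N  (order 6)
  H: H → J → W → M → Q → N  (order 6)
  W: W → N  (order 2)
  J: J → M → N  (order 3)
Elements of order 3: {J, M}.

{J, M}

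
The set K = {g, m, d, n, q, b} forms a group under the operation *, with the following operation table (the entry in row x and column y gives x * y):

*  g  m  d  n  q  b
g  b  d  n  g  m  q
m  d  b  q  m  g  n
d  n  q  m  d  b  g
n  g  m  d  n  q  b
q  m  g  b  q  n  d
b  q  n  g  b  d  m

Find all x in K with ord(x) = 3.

{b, m}

Identity is n. Compute the order of each non-identity element by repeated multiplication:
  g: g → b → q → m → d → n  (order 6)
  m: m → b → n  (order 3)
  d: d → m → q → b → g → n  (order 6)
  q: q → n  (order 2)
  b: b → m → n  (order 3)
Elements of order 3: {b, m}.
(Structurally, K here is isomorphic to the cyclic group Z_6.)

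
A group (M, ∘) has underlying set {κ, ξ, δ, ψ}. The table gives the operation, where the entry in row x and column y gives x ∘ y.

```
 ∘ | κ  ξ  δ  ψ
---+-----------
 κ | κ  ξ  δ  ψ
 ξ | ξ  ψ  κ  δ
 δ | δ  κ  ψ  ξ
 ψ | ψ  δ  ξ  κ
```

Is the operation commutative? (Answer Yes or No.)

Yes

Check whether the table is symmetric across its main diagonal.
Every entry (row x, col y) equals the entry (row y, col x), so M is abelian.
(In fact M ≅ the cyclic group Z_4.)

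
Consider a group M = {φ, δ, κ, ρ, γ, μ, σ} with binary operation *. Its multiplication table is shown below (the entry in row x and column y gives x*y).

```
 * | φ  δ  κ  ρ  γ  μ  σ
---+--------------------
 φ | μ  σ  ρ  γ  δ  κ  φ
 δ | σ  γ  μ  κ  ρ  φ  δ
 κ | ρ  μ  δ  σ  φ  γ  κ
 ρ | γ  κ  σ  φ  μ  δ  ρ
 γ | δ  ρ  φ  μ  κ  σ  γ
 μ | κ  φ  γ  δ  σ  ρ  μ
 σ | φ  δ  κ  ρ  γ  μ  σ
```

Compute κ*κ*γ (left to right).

κ*κ = δ
δ*γ = ρ
(Structurally, M here is isomorphic to the cyclic group Z_7.)

ρ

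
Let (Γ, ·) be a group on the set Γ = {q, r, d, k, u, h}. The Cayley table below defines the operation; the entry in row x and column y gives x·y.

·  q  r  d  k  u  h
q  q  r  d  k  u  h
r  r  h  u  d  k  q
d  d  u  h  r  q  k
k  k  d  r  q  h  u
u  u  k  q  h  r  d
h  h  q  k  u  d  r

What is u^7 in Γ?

u^1 = u
u^2 = u·u = r
u^3 = r·u = k
u^4 = k·u = h
u^5 = h·u = d
u^6 = d·u = q
u^7 = q·u = u
(Structurally, Γ here is isomorphic to the cyclic group Z_6.)

u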